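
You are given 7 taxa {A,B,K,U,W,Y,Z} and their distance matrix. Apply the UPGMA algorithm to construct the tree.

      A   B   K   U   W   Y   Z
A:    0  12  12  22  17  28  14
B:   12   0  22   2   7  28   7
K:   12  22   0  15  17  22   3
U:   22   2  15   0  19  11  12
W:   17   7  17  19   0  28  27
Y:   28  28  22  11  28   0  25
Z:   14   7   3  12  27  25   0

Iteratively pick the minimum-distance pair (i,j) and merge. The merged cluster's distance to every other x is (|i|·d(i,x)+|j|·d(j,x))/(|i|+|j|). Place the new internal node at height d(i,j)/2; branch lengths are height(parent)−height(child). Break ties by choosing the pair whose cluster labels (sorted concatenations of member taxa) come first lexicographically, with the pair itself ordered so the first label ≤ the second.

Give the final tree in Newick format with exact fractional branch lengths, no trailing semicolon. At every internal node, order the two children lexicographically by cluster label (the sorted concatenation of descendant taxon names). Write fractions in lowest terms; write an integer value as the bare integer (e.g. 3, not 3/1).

(((A:13/2,(K:3/2,Z:3/2):5):17/9,((B:1,U:1):11/2,W:13/2):17/9):31/9,Y:71/6)

1. join B+U (d=2) ⇒ BU; edges |B|=1, |U|=1
  updated: d(A,BU)=17, d(BU,K)=37/2, d(BU,W)=13, d(BU,Y)=39/2, d(BU,Z)=19/2
2. join K+Z (d=3) ⇒ KZ; edges |K|=3/2, |Z|=3/2
  updated: d(A,KZ)=13, d(BU,KZ)=14, d(KZ,W)=22, d(KZ,Y)=47/2
3. join A+KZ (d=13) ⇒ AKZ; edges |A|=13/2, |KZ|=5
  updated: d(AKZ,BU)=15, d(AKZ,W)=61/3, d(AKZ,Y)=25
4. join BU+W (d=13) ⇒ BUW; edges |BU|=11/2, |W|=13/2
  updated: d(AKZ,BUW)=151/9, d(BUW,Y)=67/3
5. join AKZ+BUW (d=151/9) ⇒ ABKUWZ; edges |AKZ|=17/9, |BUW|=17/9
  updated: d(ABKUWZ,Y)=71/3
6. join ABKUWZ+Y (d=71/3) ⇒ ABKUWYZ; edges |ABKUWZ|=31/9, |Y|=71/6
final tree: (((A:13/2,(K:3/2,Z:3/2):5):17/9,((B:1,U:1):11/2,W:13/2):17/9):31/9,Y:71/6)
total length: 428/9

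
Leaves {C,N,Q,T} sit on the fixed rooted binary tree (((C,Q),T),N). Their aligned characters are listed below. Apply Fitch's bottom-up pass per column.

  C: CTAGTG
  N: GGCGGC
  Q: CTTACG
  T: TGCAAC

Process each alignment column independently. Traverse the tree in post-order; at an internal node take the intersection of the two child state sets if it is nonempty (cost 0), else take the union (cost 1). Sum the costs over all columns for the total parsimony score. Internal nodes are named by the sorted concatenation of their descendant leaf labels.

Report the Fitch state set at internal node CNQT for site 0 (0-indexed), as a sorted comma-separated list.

site 0, node CQ: C={C} ∩ Q={C} → {C} (+0)
site 0, node CQT: CQ={C} ∪ T={T} → {C,T} (+1)
site 0, node CNQT: CQT={C,T} ∪ N={G} → {C,G,T} (+1)
site 1, node CQ: C={T} ∩ Q={T} → {T} (+0)
site 1, node CQT: CQ={T} ∪ T={G} → {G,T} (+1)
site 1, node CNQT: CQT={G,T} ∩ N={G} → {G} (+0)
site 2, node CQ: C={A} ∪ Q={T} → {A,T} (+1)
site 2, node CQT: CQ={A,T} ∪ T={C} → {A,C,T} (+1)
site 2, node CNQT: CQT={A,C,T} ∩ N={C} → {C} (+0)
site 3, node CQ: C={G} ∪ Q={A} → {A,G} (+1)
site 3, node CQT: CQ={A,G} ∩ T={A} → {A} (+0)
site 3, node CNQT: CQT={A} ∪ N={G} → {A,G} (+1)
site 4, node CQ: C={T} ∪ Q={C} → {C,T} (+1)
site 4, node CQT: CQ={C,T} ∪ T={A} → {A,C,T} (+1)
site 4, node CNQT: CQT={A,C,T} ∪ N={G} → {A,C,G,T} (+1)
site 5, node CQ: C={G} ∩ Q={G} → {G} (+0)
site 5, node CQT: CQ={G} ∪ T={C} → {C,G} (+1)
site 5, node CNQT: CQT={C,G} ∩ N={C} → {C} (+0)
per-site changes: [2, 1, 2, 2, 3, 1]; total = 11

C,G,T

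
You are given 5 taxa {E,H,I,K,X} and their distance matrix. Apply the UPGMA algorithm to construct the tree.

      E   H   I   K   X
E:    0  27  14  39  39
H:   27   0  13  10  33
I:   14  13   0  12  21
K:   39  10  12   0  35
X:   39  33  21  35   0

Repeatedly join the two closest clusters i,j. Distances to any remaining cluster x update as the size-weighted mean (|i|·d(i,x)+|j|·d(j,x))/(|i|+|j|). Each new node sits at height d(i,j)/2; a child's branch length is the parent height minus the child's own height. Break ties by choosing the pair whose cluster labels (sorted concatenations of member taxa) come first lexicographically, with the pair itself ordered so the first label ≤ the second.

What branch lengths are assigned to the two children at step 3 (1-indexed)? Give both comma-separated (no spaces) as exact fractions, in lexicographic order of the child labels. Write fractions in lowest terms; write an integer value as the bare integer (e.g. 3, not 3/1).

iteration 1: select H,K (d=10); attach at lengths (5, 5); label the merged cluster HK
  updated: d(E,HK)=33, d(HK,I)=25/2, d(HK,X)=34
iteration 2: select HK,I (d=25/2); attach at lengths (5/4, 25/4); label the merged cluster HIK
  updated: d(E,HIK)=80/3, d(HIK,X)=89/3
iteration 3: select E,HIK (d=80/3); attach at lengths (40/3, 85/12); label the merged cluster EHIK
  updated: d(EHIK,X)=32
iteration 4: select EHIK,X (d=32); attach at lengths (8/3, 16); label the merged cluster EHIKX
final tree: ((E:40/3,((H:5,K:5):5/4,I:25/4):85/12):8/3,X:16)
total length: 679/12

40/3,85/12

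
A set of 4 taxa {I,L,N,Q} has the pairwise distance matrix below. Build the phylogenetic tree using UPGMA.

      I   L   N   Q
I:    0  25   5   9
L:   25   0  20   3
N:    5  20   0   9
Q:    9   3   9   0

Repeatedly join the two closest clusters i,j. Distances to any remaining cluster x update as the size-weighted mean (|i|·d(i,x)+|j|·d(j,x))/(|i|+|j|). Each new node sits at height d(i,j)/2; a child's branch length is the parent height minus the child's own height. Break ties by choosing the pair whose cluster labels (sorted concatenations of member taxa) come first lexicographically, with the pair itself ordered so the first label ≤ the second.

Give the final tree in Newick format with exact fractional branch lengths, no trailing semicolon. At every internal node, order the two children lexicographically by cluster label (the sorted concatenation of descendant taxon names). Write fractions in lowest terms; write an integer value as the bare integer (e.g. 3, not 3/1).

((I:5/2,N:5/2):43/8,(L:3/2,Q:3/2):51/8)

1. join L+Q (d=3) ⇒ LQ; edges |L|=3/2, |Q|=3/2
  updated: d(I,LQ)=17, d(LQ,N)=29/2
2. join I+N (d=5) ⇒ IN; edges |I|=5/2, |N|=5/2
  updated: d(IN,LQ)=63/4
3. join IN+LQ (d=63/4) ⇒ ILNQ; edges |IN|=43/8, |LQ|=51/8
final tree: ((I:5/2,N:5/2):43/8,(L:3/2,Q:3/2):51/8)
total length: 79/4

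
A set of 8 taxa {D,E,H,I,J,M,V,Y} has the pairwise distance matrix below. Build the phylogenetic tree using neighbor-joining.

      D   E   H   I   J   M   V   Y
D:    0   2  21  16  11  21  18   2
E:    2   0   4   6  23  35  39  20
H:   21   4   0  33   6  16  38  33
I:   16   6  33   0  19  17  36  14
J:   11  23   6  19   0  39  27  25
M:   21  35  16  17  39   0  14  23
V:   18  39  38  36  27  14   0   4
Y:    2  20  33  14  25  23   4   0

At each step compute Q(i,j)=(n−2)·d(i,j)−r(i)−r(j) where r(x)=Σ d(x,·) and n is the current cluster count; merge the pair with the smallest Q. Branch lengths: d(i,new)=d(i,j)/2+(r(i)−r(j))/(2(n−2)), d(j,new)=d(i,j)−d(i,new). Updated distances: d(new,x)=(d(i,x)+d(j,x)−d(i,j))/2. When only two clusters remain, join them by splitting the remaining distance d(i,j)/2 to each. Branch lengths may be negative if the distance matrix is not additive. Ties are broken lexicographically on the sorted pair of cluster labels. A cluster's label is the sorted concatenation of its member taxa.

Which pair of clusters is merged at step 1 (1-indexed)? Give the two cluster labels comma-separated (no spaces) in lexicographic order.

step 1: merge (V,Y) at d=4, Q=-273; branch lengths V→79/12, Y→-31/12; new cluster VY
  updated: d(D,VY)=8, d(E,VY)=55/2, d(H,VY)=67/2, d(I,VY)=23, d(J,VY)=24, d(M,VY)=33/2
step 2: merge (H,J) at d=6, Q=-411/2; branch lengths H→43/20, J→77/20; new cluster HJ
  updated: d(D,HJ)=13, d(E,HJ)=21/2, d(HJ,I)=23, d(HJ,M)=49/2, d(HJ,VY)=103/4
step 3: merge (M,VY) at d=33/2, Q=-595/4; branch lengths M→317/32, VY→211/32; new cluster MVY
  updated: d(D,MVY)=25/4, d(E,MVY)=23, d(HJ,MVY)=135/8, d(I,MVY)=47/4
step 4: merge (E,I) at d=6, Q=-321/4; branch lengths E→11/24, I→133/24; new cluster EI
  updated: d(D,EI)=6, d(EI,HJ)=55/4, d(EI,MVY)=115/8
step 5: merge (D,MVY) at d=25/4, Q=-201/4; branch lengths D→1/16, MVY→99/16; new cluster DMVY
  updated: d(DMVY,EI)=113/16, d(DMVY,HJ)=189/16
step 6: merge (DMVY,EI) at d=113/16, Q=-261/8; branch lengths DMVY→41/16, EI→9/2; new cluster DEIMVY
  updated: d(DEIMVY,HJ)=37/4
step 7: merge (DEIMVY,HJ) at d=37/4; branch lengths DEIMVY→37/8, HJ→37/8; new cluster DEHIJMVY
final tree: (((D:1/16,(M:317/32,(V:79/12,Y:-31/12):211/32):99/16):41/16,(E:11/24,I:133/24):9/2):37/8,(H:43/20,J:77/20):37/8)
total length: 881/16

V,Y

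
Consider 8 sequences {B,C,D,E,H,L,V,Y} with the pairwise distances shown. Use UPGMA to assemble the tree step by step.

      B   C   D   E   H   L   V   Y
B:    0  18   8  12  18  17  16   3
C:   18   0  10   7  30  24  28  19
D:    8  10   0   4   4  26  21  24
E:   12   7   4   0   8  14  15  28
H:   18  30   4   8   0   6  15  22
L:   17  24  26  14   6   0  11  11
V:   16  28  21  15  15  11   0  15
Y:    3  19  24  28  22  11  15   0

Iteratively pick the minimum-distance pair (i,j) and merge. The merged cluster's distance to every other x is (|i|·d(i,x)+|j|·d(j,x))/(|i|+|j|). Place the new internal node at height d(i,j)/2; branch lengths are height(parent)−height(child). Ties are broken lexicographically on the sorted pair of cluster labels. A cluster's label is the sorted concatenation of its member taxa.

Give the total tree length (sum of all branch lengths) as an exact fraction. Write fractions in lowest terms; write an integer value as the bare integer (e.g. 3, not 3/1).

275/6

iteration 1: select B,Y (d=3); attach at lengths (3/2, 3/2); label the merged cluster BY
  updated: d(BY,C)=37/2, d(BY,D)=16, d(BY,E)=20, d(BY,H)=20, d(BY,L)=14, d(BY,V)=31/2
iteration 2: select D,E (d=4); attach at lengths (2, 2); label the merged cluster DE
  updated: d(BY,DE)=18, d(C,DE)=17/2, d(DE,H)=6, d(DE,L)=20, d(DE,V)=18
iteration 3: select DE,H (d=6); attach at lengths (1, 3); label the merged cluster DEH
  updated: d(BY,DEH)=56/3, d(C,DEH)=47/3, d(DEH,L)=46/3, d(DEH,V)=17
iteration 4: select L,V (d=11); attach at lengths (11/2, 11/2); label the merged cluster LV
  updated: d(BY,LV)=59/4, d(C,LV)=26, d(DEH,LV)=97/6
iteration 5: select BY,LV (d=59/4); attach at lengths (47/8, 15/8); label the merged cluster BLVY
  updated: d(BLVY,C)=89/4, d(BLVY,DEH)=209/12
iteration 6: select C,DEH (d=47/3); attach at lengths (47/6, 29/6); label the merged cluster CDEH
  updated: d(BLVY,CDEH)=149/8
iteration 7: select BLVY,CDEH (d=149/8); attach at lengths (31/16, 71/48); label the merged cluster BCDEHLVY
final tree: (((B:3/2,Y:3/2):47/8,(L:11/2,V:11/2):15/8):31/16,(C:47/6,((D:2,E:2):1,H:3):29/6):71/48)
total length: 275/6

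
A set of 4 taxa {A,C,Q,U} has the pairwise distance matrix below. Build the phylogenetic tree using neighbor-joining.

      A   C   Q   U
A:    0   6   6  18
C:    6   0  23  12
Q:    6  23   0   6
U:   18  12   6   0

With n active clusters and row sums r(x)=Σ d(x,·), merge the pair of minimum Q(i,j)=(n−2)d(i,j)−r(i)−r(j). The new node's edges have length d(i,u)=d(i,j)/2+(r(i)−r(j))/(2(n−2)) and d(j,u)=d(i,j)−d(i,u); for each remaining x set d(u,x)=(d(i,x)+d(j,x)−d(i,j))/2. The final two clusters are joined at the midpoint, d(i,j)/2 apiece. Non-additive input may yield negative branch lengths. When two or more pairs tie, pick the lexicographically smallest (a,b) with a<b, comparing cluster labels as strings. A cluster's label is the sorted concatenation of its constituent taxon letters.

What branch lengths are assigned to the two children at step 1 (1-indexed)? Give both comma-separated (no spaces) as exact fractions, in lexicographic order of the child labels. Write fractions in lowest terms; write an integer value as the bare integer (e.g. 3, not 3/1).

1/4,23/4

iteration 1: select A,C (d=6, Q=-59); attach at lengths (1/4, 23/4); label the merged cluster AC
  updated: d(AC,Q)=23/2, d(AC,U)=12
iteration 2: select AC,Q (d=23/2, Q=-59/2); attach at lengths (35/4, 11/4); label the merged cluster ACQ
  updated: d(ACQ,U)=13/4
iteration 3: select ACQ,U (d=13/4); attach at lengths (13/8, 13/8); label the merged cluster ACQU
final tree: (((A:1/4,C:23/4):35/4,Q:11/4):13/8,U:13/8)
total length: 83/4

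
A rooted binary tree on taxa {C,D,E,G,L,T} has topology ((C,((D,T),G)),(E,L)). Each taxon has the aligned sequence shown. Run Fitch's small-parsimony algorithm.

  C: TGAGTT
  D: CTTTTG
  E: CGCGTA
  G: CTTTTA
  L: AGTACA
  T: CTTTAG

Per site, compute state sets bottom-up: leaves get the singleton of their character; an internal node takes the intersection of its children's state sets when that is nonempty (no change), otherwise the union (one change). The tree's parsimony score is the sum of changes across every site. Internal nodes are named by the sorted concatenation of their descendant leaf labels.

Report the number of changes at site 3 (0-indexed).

2

DT@0: {C} ∩ {C} = {C} (intersection, +0)
DGT@0: {C} ∩ {C} = {C} (intersection, +0)
CDGT@0: {T} ∪ {C} = {C,T} (union, +1)
EL@0: {C} ∪ {A} = {A,C} (union, +1)
CDEGLT@0: {C,T} ∩ {A,C} = {C} (intersection, +0)
DT@1: {T} ∩ {T} = {T} (intersection, +0)
DGT@1: {T} ∩ {T} = {T} (intersection, +0)
CDGT@1: {G} ∪ {T} = {G,T} (union, +1)
EL@1: {G} ∩ {G} = {G} (intersection, +0)
CDEGLT@1: {G,T} ∩ {G} = {G} (intersection, +0)
DT@2: {T} ∩ {T} = {T} (intersection, +0)
DGT@2: {T} ∩ {T} = {T} (intersection, +0)
CDGT@2: {A} ∪ {T} = {A,T} (union, +1)
EL@2: {C} ∪ {T} = {C,T} (union, +1)
CDEGLT@2: {A,T} ∩ {C,T} = {T} (intersection, +0)
DT@3: {T} ∩ {T} = {T} (intersection, +0)
DGT@3: {T} ∩ {T} = {T} (intersection, +0)
CDGT@3: {G} ∪ {T} = {G,T} (union, +1)
EL@3: {G} ∪ {A} = {A,G} (union, +1)
CDEGLT@3: {G,T} ∩ {A,G} = {G} (intersection, +0)
DT@4: {T} ∪ {A} = {A,T} (union, +1)
DGT@4: {A,T} ∩ {T} = {T} (intersection, +0)
CDGT@4: {T} ∩ {T} = {T} (intersection, +0)
EL@4: {T} ∪ {C} = {C,T} (union, +1)
CDEGLT@4: {T} ∩ {C,T} = {T} (intersection, +0)
DT@5: {G} ∩ {G} = {G} (intersection, +0)
DGT@5: {G} ∪ {A} = {A,G} (union, +1)
CDGT@5: {T} ∪ {A,G} = {A,G,T} (union, +1)
EL@5: {A} ∩ {A} = {A} (intersection, +0)
CDEGLT@5: {A,G,T} ∩ {A} = {A} (intersection, +0)
per-site changes: [2, 1, 2, 2, 2, 2]; total = 11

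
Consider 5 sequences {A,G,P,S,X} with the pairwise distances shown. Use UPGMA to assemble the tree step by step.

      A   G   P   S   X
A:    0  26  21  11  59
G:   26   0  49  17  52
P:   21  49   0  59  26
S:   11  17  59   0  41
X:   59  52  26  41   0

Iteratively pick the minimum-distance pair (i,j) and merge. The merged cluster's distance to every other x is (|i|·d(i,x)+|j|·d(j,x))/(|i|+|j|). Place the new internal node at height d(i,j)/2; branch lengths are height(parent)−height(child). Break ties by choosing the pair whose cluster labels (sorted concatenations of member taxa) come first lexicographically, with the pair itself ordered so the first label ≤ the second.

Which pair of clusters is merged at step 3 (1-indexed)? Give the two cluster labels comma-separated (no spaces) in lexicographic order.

P,X

iteration 1: select A,S (d=11); attach at lengths (11/2, 11/2); label the merged cluster AS
  updated: d(AS,G)=43/2, d(AS,P)=40, d(AS,X)=50
iteration 2: select AS,G (d=43/2); attach at lengths (21/4, 43/4); label the merged cluster AGS
  updated: d(AGS,P)=43, d(AGS,X)=152/3
iteration 3: select P,X (d=26); attach at lengths (13, 13); label the merged cluster PX
  updated: d(AGS,PX)=281/6
iteration 4: select AGS,PX (d=281/6); attach at lengths (38/3, 125/12); label the merged cluster AGPSX
final tree: (((A:11/2,S:11/2):21/4,G:43/4):38/3,(P:13,X:13):125/12)
total length: 913/12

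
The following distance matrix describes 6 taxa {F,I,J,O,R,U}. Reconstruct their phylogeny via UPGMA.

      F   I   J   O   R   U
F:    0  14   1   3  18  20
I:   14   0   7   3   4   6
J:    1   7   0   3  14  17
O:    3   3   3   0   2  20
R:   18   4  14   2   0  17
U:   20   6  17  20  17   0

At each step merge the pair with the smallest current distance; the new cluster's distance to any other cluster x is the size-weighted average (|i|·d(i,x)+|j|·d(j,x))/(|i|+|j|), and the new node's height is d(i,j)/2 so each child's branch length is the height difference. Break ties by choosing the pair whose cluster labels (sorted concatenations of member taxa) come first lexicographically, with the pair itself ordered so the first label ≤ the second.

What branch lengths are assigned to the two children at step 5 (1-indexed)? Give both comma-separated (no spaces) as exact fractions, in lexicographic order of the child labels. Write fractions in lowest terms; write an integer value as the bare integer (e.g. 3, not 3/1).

1. join F+J (d=1) ⇒ FJ; edges |F|=1/2, |J|=1/2
  updated: d(FJ,I)=21/2, d(FJ,O)=3, d(FJ,R)=16, d(FJ,U)=37/2
2. join O+R (d=2) ⇒ OR; edges |O|=1, |R|=1
  updated: d(FJ,OR)=19/2, d(I,OR)=7/2, d(OR,U)=37/2
3. join I+OR (d=7/2) ⇒ IOR; edges |I|=7/4, |OR|=3/4
  updated: d(FJ,IOR)=59/6, d(IOR,U)=43/3
4. join FJ+IOR (d=59/6) ⇒ FIJOR; edges |FJ|=53/12, |IOR|=19/6
  updated: d(FIJOR,U)=16
5. join FIJOR+U (d=16) ⇒ FIJORU; edges |FIJOR|=37/12, |U|=8
final tree: (((F:1/2,J:1/2):53/12,(I:7/4,(O:1,R:1):3/4):19/6):37/12,U:8)
total length: 145/6

37/12,8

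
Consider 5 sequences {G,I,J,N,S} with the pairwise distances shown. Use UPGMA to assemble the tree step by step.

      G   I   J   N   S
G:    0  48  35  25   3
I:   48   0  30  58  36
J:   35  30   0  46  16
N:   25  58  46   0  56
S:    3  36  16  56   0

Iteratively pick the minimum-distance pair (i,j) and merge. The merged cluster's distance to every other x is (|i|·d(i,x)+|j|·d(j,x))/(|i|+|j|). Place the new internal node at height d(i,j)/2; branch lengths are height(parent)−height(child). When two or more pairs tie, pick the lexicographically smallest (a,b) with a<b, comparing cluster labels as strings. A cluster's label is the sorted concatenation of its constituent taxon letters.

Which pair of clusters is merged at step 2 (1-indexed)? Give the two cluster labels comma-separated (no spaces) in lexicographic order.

1. join G+S (d=3) ⇒ GS; edges |G|=3/2, |S|=3/2
  updated: d(GS,I)=42, d(GS,J)=51/2, d(GS,N)=81/2
2. join GS+J (d=51/2) ⇒ GJS; edges |GS|=45/4, |J|=51/4
  updated: d(GJS,I)=38, d(GJS,N)=127/3
3. join GJS+I (d=38) ⇒ GIJS; edges |GJS|=25/4, |I|=19
  updated: d(GIJS,N)=185/4
4. join GIJS+N (d=185/4) ⇒ GIJNS; edges |GIJS|=33/8, |N|=185/8
final tree: ((((G:3/2,S:3/2):45/4,J:51/4):25/4,I:19):33/8,N:185/8)
total length: 159/2

GS,J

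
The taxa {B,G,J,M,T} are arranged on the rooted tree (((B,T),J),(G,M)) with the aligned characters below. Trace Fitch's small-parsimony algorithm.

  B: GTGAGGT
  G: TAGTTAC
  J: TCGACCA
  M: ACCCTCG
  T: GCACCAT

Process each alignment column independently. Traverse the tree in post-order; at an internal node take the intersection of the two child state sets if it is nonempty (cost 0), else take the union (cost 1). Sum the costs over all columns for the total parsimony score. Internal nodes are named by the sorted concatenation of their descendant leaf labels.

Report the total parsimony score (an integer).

17

BT@0: {G} ∩ {G} = {G} (intersection, +0)
BJT@0: {G} ∪ {T} = {G,T} (union, +1)
GM@0: {T} ∪ {A} = {A,T} (union, +1)
BGJMT@0: {G,T} ∩ {A,T} = {T} (intersection, +0)
BT@1: {T} ∪ {C} = {C,T} (union, +1)
BJT@1: {C,T} ∩ {C} = {C} (intersection, +0)
GM@1: {A} ∪ {C} = {A,C} (union, +1)
BGJMT@1: {C} ∩ {A,C} = {C} (intersection, +0)
BT@2: {G} ∪ {A} = {A,G} (union, +1)
BJT@2: {A,G} ∩ {G} = {G} (intersection, +0)
GM@2: {G} ∪ {C} = {C,G} (union, +1)
BGJMT@2: {G} ∩ {C,G} = {G} (intersection, +0)
BT@3: {A} ∪ {C} = {A,C} (union, +1)
BJT@3: {A,C} ∩ {A} = {A} (intersection, +0)
GM@3: {T} ∪ {C} = {C,T} (union, +1)
BGJMT@3: {A} ∪ {C,T} = {A,C,T} (union, +1)
BT@4: {G} ∪ {C} = {C,G} (union, +1)
BJT@4: {C,G} ∩ {C} = {C} (intersection, +0)
GM@4: {T} ∩ {T} = {T} (intersection, +0)
BGJMT@4: {C} ∪ {T} = {C,T} (union, +1)
BT@5: {G} ∪ {A} = {A,G} (union, +1)
BJT@5: {A,G} ∪ {C} = {A,C,G} (union, +1)
GM@5: {A} ∪ {C} = {A,C} (union, +1)
BGJMT@5: {A,C,G} ∩ {A,C} = {A,C} (intersection, +0)
BT@6: {T} ∩ {T} = {T} (intersection, +0)
BJT@6: {T} ∪ {A} = {A,T} (union, +1)
GM@6: {C} ∪ {G} = {C,G} (union, +1)
BGJMT@6: {A,T} ∪ {C,G} = {A,C,G,T} (union, +1)
per-site changes: [2, 2, 2, 3, 2, 3, 3]; total = 17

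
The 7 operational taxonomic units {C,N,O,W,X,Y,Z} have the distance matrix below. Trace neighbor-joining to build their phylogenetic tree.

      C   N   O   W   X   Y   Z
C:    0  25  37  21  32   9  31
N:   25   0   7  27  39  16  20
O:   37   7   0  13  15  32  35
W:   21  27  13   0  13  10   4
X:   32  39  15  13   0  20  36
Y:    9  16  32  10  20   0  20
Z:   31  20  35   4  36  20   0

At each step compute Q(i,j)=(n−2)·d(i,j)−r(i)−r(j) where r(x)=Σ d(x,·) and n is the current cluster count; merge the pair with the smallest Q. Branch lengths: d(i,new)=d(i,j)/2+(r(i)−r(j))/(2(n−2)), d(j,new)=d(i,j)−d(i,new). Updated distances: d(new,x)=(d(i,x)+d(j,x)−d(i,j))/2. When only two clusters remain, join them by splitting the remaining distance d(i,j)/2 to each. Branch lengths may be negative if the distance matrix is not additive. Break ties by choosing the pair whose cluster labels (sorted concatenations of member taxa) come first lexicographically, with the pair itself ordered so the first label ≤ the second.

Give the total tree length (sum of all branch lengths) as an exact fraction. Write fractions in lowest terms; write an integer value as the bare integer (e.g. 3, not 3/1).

iteration 1: select N,O (d=7, Q=-238); attach at lengths (3, 4); label the merged cluster NO
  updated: d(C,NO)=55/2, d(NO,W)=33/2, d(NO,X)=47/2, d(NO,Y)=41/2, d(NO,Z)=24
iteration 2: select C,Y (d=9, Q=-164); attach at lengths (77/8, -5/8); label the merged cluster CY
  updated: d(CY,NO)=39/2, d(CY,W)=11, d(CY,X)=43/2, d(CY,Z)=21
iteration 3: select W,Z (d=4, Q=-235/2); attach at lengths (-19/4, 35/4); label the merged cluster WZ
  updated: d(CY,WZ)=14, d(NO,WZ)=73/4, d(WZ,X)=45/2
iteration 4: select CY,WZ (d=14, Q=-327/4); attach at lengths (113/16, 111/16); label the merged cluster CWYZ
  updated: d(CWYZ,NO)=95/8, d(CWYZ,X)=15
iteration 5: select CWYZ,NO (d=95/8, Q=-403/8); attach at lengths (27/16, 163/16); label the merged cluster CNOWYZ
  updated: d(CNOWYZ,X)=213/16
iteration 6: select CNOWYZ,X (d=213/16); attach at lengths (213/32, 213/32); label the merged cluster CNOWXYZ
final tree: ((((C:77/8,Y:-5/8):113/16,(W:-19/4,Z:35/4):111/16):27/16,(N:3,O:4):163/16):213/32,X:213/32)
total length: 947/16

947/16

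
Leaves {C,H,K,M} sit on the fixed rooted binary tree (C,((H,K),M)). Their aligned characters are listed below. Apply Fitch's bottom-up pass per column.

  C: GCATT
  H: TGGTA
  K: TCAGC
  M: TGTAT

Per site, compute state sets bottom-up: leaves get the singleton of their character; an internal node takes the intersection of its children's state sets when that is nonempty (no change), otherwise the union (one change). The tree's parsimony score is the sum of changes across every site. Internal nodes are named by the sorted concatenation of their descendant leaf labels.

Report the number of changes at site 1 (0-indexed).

site 0, node HK: H={T} ∩ K={T} → {T} (+0)
site 0, node HKM: HK={T} ∩ M={T} → {T} (+0)
site 0, node CHKM: C={G} ∪ HKM={T} → {G,T} (+1)
site 1, node HK: H={G} ∪ K={C} → {C,G} (+1)
site 1, node HKM: HK={C,G} ∩ M={G} → {G} (+0)
site 1, node CHKM: C={C} ∪ HKM={G} → {C,G} (+1)
site 2, node HK: H={G} ∪ K={A} → {A,G} (+1)
site 2, node HKM: HK={A,G} ∪ M={T} → {A,G,T} (+1)
site 2, node CHKM: C={A} ∩ HKM={A,G,T} → {A} (+0)
site 3, node HK: H={T} ∪ K={G} → {G,T} (+1)
site 3, node HKM: HK={G,T} ∪ M={A} → {A,G,T} (+1)
site 3, node CHKM: C={T} ∩ HKM={A,G,T} → {T} (+0)
site 4, node HK: H={A} ∪ K={C} → {A,C} (+1)
site 4, node HKM: HK={A,C} ∪ M={T} → {A,C,T} (+1)
site 4, node CHKM: C={T} ∩ HKM={A,C,T} → {T} (+0)
per-site changes: [1, 2, 2, 2, 2]; total = 9

2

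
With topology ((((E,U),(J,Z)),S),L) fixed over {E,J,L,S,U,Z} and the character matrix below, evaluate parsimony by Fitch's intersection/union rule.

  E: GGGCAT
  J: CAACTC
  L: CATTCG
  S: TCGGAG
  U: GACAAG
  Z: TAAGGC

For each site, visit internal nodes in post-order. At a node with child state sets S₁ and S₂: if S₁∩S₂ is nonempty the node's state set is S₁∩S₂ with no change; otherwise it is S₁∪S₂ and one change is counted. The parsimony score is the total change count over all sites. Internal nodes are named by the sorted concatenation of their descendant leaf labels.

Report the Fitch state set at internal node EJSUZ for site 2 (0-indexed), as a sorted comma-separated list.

[col 0] EU: children E:{G}, U:{G} ∩→ {G}; cost 0
[col 0] JZ: children J:{C}, Z:{T} ∪→ {C,T}; cost 1
[col 0] EJUZ: children EU:{G}, JZ:{C,T} ∪→ {C,G,T}; cost 1
[col 0] EJSUZ: children EJUZ:{C,G,T}, S:{T} ∩→ {T}; cost 0
[col 0] EJLSUZ: children EJSUZ:{T}, L:{C} ∪→ {C,T}; cost 1
[col 1] EU: children E:{G}, U:{A} ∪→ {A,G}; cost 1
[col 1] JZ: children J:{A}, Z:{A} ∩→ {A}; cost 0
[col 1] EJUZ: children EU:{A,G}, JZ:{A} ∩→ {A}; cost 0
[col 1] EJSUZ: children EJUZ:{A}, S:{C} ∪→ {A,C}; cost 1
[col 1] EJLSUZ: children EJSUZ:{A,C}, L:{A} ∩→ {A}; cost 0
[col 2] EU: children E:{G}, U:{C} ∪→ {C,G}; cost 1
[col 2] JZ: children J:{A}, Z:{A} ∩→ {A}; cost 0
[col 2] EJUZ: children EU:{C,G}, JZ:{A} ∪→ {A,C,G}; cost 1
[col 2] EJSUZ: children EJUZ:{A,C,G}, S:{G} ∩→ {G}; cost 0
[col 2] EJLSUZ: children EJSUZ:{G}, L:{T} ∪→ {G,T}; cost 1
[col 3] EU: children E:{C}, U:{A} ∪→ {A,C}; cost 1
[col 3] JZ: children J:{C}, Z:{G} ∪→ {C,G}; cost 1
[col 3] EJUZ: children EU:{A,C}, JZ:{C,G} ∩→ {C}; cost 0
[col 3] EJSUZ: children EJUZ:{C}, S:{G} ∪→ {C,G}; cost 1
[col 3] EJLSUZ: children EJSUZ:{C,G}, L:{T} ∪→ {C,G,T}; cost 1
[col 4] EU: children E:{A}, U:{A} ∩→ {A}; cost 0
[col 4] JZ: children J:{T}, Z:{G} ∪→ {G,T}; cost 1
[col 4] EJUZ: children EU:{A}, JZ:{G,T} ∪→ {A,G,T}; cost 1
[col 4] EJSUZ: children EJUZ:{A,G,T}, S:{A} ∩→ {A}; cost 0
[col 4] EJLSUZ: children EJSUZ:{A}, L:{C} ∪→ {A,C}; cost 1
[col 5] EU: children E:{T}, U:{G} ∪→ {G,T}; cost 1
[col 5] JZ: children J:{C}, Z:{C} ∩→ {C}; cost 0
[col 5] EJUZ: children EU:{G,T}, JZ:{C} ∪→ {C,G,T}; cost 1
[col 5] EJSUZ: children EJUZ:{C,G,T}, S:{G} ∩→ {G}; cost 0
[col 5] EJLSUZ: children EJSUZ:{G}, L:{G} ∩→ {G}; cost 0
per-site changes: [3, 2, 3, 4, 3, 2]; total = 17

G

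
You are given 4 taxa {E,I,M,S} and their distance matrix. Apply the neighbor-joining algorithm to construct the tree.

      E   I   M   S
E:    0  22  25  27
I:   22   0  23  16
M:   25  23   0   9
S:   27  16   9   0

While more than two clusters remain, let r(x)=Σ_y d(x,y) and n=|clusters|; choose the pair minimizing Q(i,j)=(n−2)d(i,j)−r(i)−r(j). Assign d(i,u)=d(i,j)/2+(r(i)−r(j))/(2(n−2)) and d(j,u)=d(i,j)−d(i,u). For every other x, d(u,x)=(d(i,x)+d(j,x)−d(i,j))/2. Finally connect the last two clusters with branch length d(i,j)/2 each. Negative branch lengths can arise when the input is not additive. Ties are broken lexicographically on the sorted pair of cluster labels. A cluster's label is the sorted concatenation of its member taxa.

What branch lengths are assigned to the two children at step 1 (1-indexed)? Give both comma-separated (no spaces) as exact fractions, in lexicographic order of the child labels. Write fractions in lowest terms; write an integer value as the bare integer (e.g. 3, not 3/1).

57/4,31/4

1. join E+I (d=22, Q=-91) ⇒ EI; edges |E|=57/4, |I|=31/4
  updated: d(EI,M)=13, d(EI,S)=21/2
2. join EI+M (d=13, Q=-65/2) ⇒ EIM; edges |EI|=29/4, |M|=23/4
  updated: d(EIM,S)=13/4
3. join EIM+S (d=13/4) ⇒ EIMS; edges |EIM|=13/8, |S|=13/8
final tree: (((E:57/4,I:31/4):29/4,M:23/4):13/8,S:13/8)
total length: 153/4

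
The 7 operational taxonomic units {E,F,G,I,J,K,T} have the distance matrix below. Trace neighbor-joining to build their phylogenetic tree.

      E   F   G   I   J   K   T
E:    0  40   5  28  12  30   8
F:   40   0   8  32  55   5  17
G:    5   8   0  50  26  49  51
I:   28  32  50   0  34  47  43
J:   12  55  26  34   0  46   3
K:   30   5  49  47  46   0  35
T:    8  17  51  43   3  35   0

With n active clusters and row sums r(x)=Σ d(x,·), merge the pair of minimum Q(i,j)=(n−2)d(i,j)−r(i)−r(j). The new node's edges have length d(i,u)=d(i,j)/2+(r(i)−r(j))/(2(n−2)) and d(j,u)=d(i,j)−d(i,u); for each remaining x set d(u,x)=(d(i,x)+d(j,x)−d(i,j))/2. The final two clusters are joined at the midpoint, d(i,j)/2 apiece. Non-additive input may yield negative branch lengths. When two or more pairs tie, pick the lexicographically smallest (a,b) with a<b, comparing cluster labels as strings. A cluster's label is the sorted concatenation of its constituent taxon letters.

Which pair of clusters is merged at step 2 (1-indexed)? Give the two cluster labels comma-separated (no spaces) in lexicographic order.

iteration 1: select F,K (d=5, Q=-344); attach at lengths (-3, 8); label the merged cluster FK
  updated: d(E,FK)=65/2, d(FK,G)=26, d(FK,I)=37, d(FK,J)=48, d(FK,T)=47/2
iteration 2: select J,T (d=3, Q=-479/2); attach at lengths (13/16, 35/16); label the merged cluster JT
  updated: d(E,JT)=17/2, d(FK,JT)=137/4, d(G,JT)=37, d(I,JT)=37
iteration 3: select E,G (d=5, Q=-177); attach at lengths (-29/6, 59/6); label the merged cluster EG
  updated: d(EG,FK)=107/4, d(EG,I)=73/2, d(EG,JT)=81/4
iteration 4: select EG,JT (d=81/4, Q=-269/2); attach at lengths (65/8, 97/8); label the merged cluster EGJT
  updated: d(EGJT,FK)=163/8, d(EGJT,I)=213/8
iteration 5: select EGJT,FK (d=163/8, Q=-84); attach at lengths (5, 123/8); label the merged cluster EFGJKT
  updated: d(EFGJKT,I)=173/8
iteration 6: select EFGJKT,I (d=173/8); attach at lengths (173/16, 173/16); label the merged cluster EFGIJKT
final tree: ((((E:-29/6,G:59/6):65/8,(J:13/16,T:35/16):97/8):5,(F:-3,K:8):123/8):173/16,I:173/16)
total length: 301/4

J,T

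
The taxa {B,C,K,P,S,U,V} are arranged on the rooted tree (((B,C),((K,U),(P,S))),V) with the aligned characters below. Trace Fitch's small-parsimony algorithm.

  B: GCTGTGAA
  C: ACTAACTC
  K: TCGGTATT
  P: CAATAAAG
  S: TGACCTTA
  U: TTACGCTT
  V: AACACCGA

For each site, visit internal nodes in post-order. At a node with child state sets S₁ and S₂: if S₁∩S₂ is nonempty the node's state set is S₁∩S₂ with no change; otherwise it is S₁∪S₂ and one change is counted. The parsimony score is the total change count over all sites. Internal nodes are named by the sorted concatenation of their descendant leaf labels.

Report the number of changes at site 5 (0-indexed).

BC@0: {G} ∪ {A} = {A,G} (union, +1)
KU@0: {T} ∩ {T} = {T} (intersection, +0)
PS@0: {C} ∪ {T} = {C,T} (union, +1)
KPSU@0: {T} ∩ {C,T} = {T} (intersection, +0)
BCKPSU@0: {A,G} ∪ {T} = {A,G,T} (union, +1)
BCKPSUV@0: {A,G,T} ∩ {A} = {A} (intersection, +0)
BC@1: {C} ∩ {C} = {C} (intersection, +0)
KU@1: {C} ∪ {T} = {C,T} (union, +1)
PS@1: {A} ∪ {G} = {A,G} (union, +1)
KPSU@1: {C,T} ∪ {A,G} = {A,C,G,T} (union, +1)
BCKPSU@1: {C} ∩ {A,C,G,T} = {C} (intersection, +0)
BCKPSUV@1: {C} ∪ {A} = {A,C} (union, +1)
BC@2: {T} ∩ {T} = {T} (intersection, +0)
KU@2: {G} ∪ {A} = {A,G} (union, +1)
PS@2: {A} ∩ {A} = {A} (intersection, +0)
KPSU@2: {A,G} ∩ {A} = {A} (intersection, +0)
BCKPSU@2: {T} ∪ {A} = {A,T} (union, +1)
BCKPSUV@2: {A,T} ∪ {C} = {A,C,T} (union, +1)
BC@3: {G} ∪ {A} = {A,G} (union, +1)
KU@3: {G} ∪ {C} = {C,G} (union, +1)
PS@3: {T} ∪ {C} = {C,T} (union, +1)
KPSU@3: {C,G} ∩ {C,T} = {C} (intersection, +0)
BCKPSU@3: {A,G} ∪ {C} = {A,C,G} (union, +1)
BCKPSUV@3: {A,C,G} ∩ {A} = {A} (intersection, +0)
BC@4: {T} ∪ {A} = {A,T} (union, +1)
KU@4: {T} ∪ {G} = {G,T} (union, +1)
PS@4: {A} ∪ {C} = {A,C} (union, +1)
KPSU@4: {G,T} ∪ {A,C} = {A,C,G,T} (union, +1)
BCKPSU@4: {A,T} ∩ {A,C,G,T} = {A,T} (intersection, +0)
BCKPSUV@4: {A,T} ∪ {C} = {A,C,T} (union, +1)
BC@5: {G} ∪ {C} = {C,G} (union, +1)
KU@5: {A} ∪ {C} = {A,C} (union, +1)
PS@5: {A} ∪ {T} = {A,T} (union, +1)
KPSU@5: {A,C} ∩ {A,T} = {A} (intersection, +0)
BCKPSU@5: {C,G} ∪ {A} = {A,C,G} (union, +1)
BCKPSUV@5: {A,C,G} ∩ {C} = {C} (intersection, +0)
BC@6: {A} ∪ {T} = {A,T} (union, +1)
KU@6: {T} ∩ {T} = {T} (intersection, +0)
PS@6: {A} ∪ {T} = {A,T} (union, +1)
KPSU@6: {T} ∩ {A,T} = {T} (intersection, +0)
BCKPSU@6: {A,T} ∩ {T} = {T} (intersection, +0)
BCKPSUV@6: {T} ∪ {G} = {G,T} (union, +1)
BC@7: {A} ∪ {C} = {A,C} (union, +1)
KU@7: {T} ∩ {T} = {T} (intersection, +0)
PS@7: {G} ∪ {A} = {A,G} (union, +1)
KPSU@7: {T} ∪ {A,G} = {A,G,T} (union, +1)
BCKPSU@7: {A,C} ∩ {A,G,T} = {A} (intersection, +0)
BCKPSUV@7: {A} ∩ {A} = {A} (intersection, +0)
per-site changes: [3, 4, 3, 4, 5, 4, 3, 3]; total = 29

4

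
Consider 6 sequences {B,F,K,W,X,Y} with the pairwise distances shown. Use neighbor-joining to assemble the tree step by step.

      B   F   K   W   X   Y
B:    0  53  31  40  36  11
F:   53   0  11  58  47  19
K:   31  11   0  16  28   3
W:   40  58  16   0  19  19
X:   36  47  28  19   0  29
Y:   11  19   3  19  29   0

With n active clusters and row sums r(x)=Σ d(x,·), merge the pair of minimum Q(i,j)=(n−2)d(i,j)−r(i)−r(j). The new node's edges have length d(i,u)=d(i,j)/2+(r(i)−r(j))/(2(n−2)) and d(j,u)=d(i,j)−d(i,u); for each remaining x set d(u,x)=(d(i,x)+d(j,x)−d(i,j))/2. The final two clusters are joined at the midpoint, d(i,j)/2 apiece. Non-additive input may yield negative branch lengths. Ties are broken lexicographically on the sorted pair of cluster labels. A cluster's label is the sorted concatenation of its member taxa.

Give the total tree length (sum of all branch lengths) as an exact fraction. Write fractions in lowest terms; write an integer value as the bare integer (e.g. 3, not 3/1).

1. join W+X (d=19, Q=-235) ⇒ WX; edges |W|=69/8, |X|=83/8
  updated: d(B,WX)=57/2, d(F,WX)=43, d(K,WX)=25/2, d(WX,Y)=29/2
2. join F+K (d=11, Q=-301/2) ⇒ FK; edges |F|=203/12, |K|=-71/12
  updated: d(B,FK)=73/2, d(FK,WX)=89/4, d(FK,Y)=11/2
3. join B+Y (d=11, Q=-85) ⇒ BY; edges |B|=67/4, |Y|=-23/4
  updated: d(BY,FK)=31/2, d(BY,WX)=16
4. join BY+FK (d=31/2, Q=-215/4) ⇒ BFKY; edges |BY|=37/8, |FK|=87/8
  updated: d(BFKY,WX)=91/8
5. join BFKY+WX (d=91/8) ⇒ BFKWXY; edges |BFKY|=91/16, |WX|=91/16
final tree: (((B:67/4,Y:-23/4):37/8,(F:203/12,K:-71/12):87/8):91/16,(W:69/8,X:83/8):91/16)
total length: 543/8

543/8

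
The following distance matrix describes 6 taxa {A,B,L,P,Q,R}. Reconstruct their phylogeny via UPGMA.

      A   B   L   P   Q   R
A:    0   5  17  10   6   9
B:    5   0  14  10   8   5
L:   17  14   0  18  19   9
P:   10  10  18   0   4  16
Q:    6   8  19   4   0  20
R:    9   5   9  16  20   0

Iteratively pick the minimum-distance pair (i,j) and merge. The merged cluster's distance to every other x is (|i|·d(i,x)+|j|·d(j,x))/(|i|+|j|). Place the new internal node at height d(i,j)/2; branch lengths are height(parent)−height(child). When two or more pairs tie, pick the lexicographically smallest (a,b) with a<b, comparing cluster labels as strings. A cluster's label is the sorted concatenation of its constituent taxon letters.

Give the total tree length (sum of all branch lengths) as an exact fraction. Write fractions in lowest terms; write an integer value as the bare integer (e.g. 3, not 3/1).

877/30

iteration 1: select P,Q (d=4); attach at lengths (2, 2); label the merged cluster PQ
  updated: d(A,PQ)=8, d(B,PQ)=9, d(L,PQ)=37/2, d(PQ,R)=18
iteration 2: select A,B (d=5); attach at lengths (5/2, 5/2); label the merged cluster AB
  updated: d(AB,L)=31/2, d(AB,PQ)=17/2, d(AB,R)=7
iteration 3: select AB,R (d=7); attach at lengths (1, 7/2); label the merged cluster ABR
  updated: d(ABR,L)=40/3, d(ABR,PQ)=35/3
iteration 4: select ABR,PQ (d=35/3); attach at lengths (7/3, 23/6); label the merged cluster ABPQR
  updated: d(ABPQR,L)=77/5
iteration 5: select ABPQR,L (d=77/5); attach at lengths (28/15, 77/10); label the merged cluster ABLPQR
final tree: ((((A:5/2,B:5/2):1,R:7/2):7/3,(P:2,Q:2):23/6):28/15,L:77/10)
total length: 877/30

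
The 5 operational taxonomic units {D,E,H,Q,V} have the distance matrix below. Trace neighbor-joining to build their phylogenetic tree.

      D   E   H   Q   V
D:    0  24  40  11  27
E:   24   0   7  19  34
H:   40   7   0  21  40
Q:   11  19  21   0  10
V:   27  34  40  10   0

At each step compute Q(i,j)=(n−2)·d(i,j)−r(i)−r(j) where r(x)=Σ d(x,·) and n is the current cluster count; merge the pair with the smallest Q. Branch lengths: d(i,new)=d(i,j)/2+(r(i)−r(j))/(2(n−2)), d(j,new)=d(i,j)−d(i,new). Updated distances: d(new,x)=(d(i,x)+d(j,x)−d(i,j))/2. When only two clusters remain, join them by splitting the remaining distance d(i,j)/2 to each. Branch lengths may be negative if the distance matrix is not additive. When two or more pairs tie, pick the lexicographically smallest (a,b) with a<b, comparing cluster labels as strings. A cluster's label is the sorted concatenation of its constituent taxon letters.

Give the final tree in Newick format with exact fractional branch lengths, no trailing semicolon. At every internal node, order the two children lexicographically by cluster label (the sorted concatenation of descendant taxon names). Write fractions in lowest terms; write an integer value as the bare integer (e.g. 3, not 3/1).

(((D:45/4,(E:-1/2,H:15/2):69/4):11/4,Q:-13/4):53/8,V:53/8)

1. join E+H (d=7, Q=-171) ⇒ EH; edges |E|=-1/2, |H|=15/2
  updated: d(D,EH)=57/2, d(EH,Q)=33/2, d(EH,V)=67/2
2. join D+EH (d=57/2, Q=-88) ⇒ DEH; edges |D|=45/4, |EH|=69/4
  updated: d(DEH,Q)=-1/2, d(DEH,V)=16
3. join DEH+Q (d=-1/2, Q=-51/2) ⇒ DEHQ; edges |DEH|=11/4, |Q|=-13/4
  updated: d(DEHQ,V)=53/4
4. join DEHQ+V (d=53/4) ⇒ DEHQV; edges |DEHQ|=53/8, |V|=53/8
final tree: (((D:45/4,(E:-1/2,H:15/2):69/4):11/4,Q:-13/4):53/8,V:53/8)
total length: 193/4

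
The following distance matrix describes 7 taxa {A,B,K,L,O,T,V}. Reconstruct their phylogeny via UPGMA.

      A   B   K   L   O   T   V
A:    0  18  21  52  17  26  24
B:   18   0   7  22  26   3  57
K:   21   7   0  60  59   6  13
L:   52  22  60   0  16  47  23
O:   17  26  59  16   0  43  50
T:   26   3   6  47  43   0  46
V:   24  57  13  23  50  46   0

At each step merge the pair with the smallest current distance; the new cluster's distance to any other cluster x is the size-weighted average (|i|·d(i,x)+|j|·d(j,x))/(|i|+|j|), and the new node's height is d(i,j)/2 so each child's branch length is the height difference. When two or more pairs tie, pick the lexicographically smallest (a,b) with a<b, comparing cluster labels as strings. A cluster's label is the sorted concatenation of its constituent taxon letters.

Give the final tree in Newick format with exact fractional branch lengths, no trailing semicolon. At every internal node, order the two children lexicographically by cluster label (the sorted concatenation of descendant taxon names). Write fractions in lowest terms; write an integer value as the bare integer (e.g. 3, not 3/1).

step 1: merge (B,T) at d=3; branch lengths B→3/2, T→3/2; new cluster BT
  updated: d(A,BT)=22, d(BT,K)=13/2, d(BT,L)=69/2, d(BT,O)=69/2, d(BT,V)=103/2
step 2: merge (BT,K) at d=13/2; branch lengths BT→7/4, K→13/4; new cluster BKT
  updated: d(A,BKT)=65/3, d(BKT,L)=43, d(BKT,O)=128/3, d(BKT,V)=116/3
step 3: merge (L,O) at d=16; branch lengths L→8, O→8; new cluster LO
  updated: d(A,LO)=69/2, d(BKT,LO)=257/6, d(LO,V)=73/2
step 4: merge (A,BKT) at d=65/3; branch lengths A→65/6, BKT→91/12; new cluster ABKT
  updated: d(ABKT,LO)=163/4, d(ABKT,V)=35
step 5: merge (ABKT,V) at d=35; branch lengths ABKT→20/3, V→35/2; new cluster ABKTV
  updated: d(ABKTV,LO)=399/10
step 6: merge (ABKTV,LO) at d=399/10; branch lengths ABKTV→49/20, LO→239/20; new cluster ABKLOTV
final tree: (((A:65/6,((B:3/2,T:3/2):7/4,K:13/4):91/12):20/3,V:35/2):49/20,(L:8,O:8):239/20)
total length: 4859/60

(((A:65/6,((B:3/2,T:3/2):7/4,K:13/4):91/12):20/3,V:35/2):49/20,(L:8,O:8):239/20)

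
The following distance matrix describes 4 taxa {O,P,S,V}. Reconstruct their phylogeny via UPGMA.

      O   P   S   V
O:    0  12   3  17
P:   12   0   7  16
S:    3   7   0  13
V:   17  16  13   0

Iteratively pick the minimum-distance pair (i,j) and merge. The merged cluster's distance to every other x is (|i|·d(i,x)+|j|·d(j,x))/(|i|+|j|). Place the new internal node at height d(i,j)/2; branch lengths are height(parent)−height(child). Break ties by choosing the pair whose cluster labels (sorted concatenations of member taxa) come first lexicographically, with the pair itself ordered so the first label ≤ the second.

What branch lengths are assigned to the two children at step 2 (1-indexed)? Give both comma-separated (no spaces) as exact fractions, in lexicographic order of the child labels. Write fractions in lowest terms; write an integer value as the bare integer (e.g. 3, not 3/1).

13/4,19/4

step 1: merge (O,S) at d=3; branch lengths O→3/2, S→3/2; new cluster OS
  updated: d(OS,P)=19/2, d(OS,V)=15
step 2: merge (OS,P) at d=19/2; branch lengths OS→13/4, P→19/4; new cluster OPS
  updated: d(OPS,V)=46/3
step 3: merge (OPS,V) at d=46/3; branch lengths OPS→35/12, V→23/3; new cluster OPSV
final tree: (((O:3/2,S:3/2):13/4,P:19/4):35/12,V:23/3)
total length: 259/12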